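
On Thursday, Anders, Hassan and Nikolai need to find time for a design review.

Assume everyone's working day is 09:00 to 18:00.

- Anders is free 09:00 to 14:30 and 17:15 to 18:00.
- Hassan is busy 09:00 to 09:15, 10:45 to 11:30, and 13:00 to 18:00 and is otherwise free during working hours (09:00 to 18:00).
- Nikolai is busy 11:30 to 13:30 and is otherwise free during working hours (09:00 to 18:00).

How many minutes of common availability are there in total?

Hassan free within 09:00–18:00: 09:15–10:45, 11:30–13:00.
Nikolai free within 09:00–18:00: 09:00–11:30, 13:30–18:00.
Anders ∩ Hassan: 09:15–10:45, 11:30–13:00.
Anders ∩ Hassan ∩ Nikolai: 09:15–10:45.
Total common minutes: 90.

90 minutes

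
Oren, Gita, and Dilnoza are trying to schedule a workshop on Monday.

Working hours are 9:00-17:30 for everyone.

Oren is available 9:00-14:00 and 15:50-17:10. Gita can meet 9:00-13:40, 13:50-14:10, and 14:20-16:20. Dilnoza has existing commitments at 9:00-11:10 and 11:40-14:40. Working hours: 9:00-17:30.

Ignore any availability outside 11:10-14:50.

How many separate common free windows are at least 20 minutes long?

Dilnoza free within 09:00–17:30: 11:10–11:40, 14:40–17:30.
Oren ∩ Gita: 09:00–13:40, 13:50–14:00, 15:50–16:20.
Oren ∩ Gita ∩ Dilnoza: 11:10–11:40, 15:50–16:20.
Restricted to 11:10–14:50: 11:10–11:40.
Windows ≥ 20 min: 11:10–11:40.
That's 1 window.

1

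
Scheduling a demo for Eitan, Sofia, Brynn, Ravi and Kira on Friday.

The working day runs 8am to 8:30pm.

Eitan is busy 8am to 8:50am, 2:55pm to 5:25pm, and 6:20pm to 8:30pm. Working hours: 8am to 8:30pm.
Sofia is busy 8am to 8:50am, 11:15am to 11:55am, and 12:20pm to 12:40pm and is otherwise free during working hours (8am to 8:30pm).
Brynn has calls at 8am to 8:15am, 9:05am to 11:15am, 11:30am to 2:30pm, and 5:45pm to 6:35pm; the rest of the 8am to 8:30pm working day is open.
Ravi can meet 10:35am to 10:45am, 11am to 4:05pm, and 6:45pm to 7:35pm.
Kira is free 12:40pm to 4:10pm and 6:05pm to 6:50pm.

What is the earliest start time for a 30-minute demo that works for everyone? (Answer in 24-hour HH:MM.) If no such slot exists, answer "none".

none

Eitan free within 08:00–20:30: 08:50–14:55, 17:25–18:20.
Sofia free within 08:00–20:30: 08:50–11:15, 11:55–12:20, 12:40–20:30.
Brynn free within 08:00–20:30: 08:15–09:05, 11:15–11:30, 14:30–17:45, 18:35–20:30.
Eitan ∩ Sofia: 08:50–11:15, 11:55–12:20, 12:40–14:55, 17:25–18:20.
Eitan ∩ Sofia ∩ Brynn: 08:50–09:05, 14:30–14:55, 17:25–17:45.
Eitan ∩ Sofia ∩ Brynn ∩ Ravi: 14:30–14:55.
Eitan ∩ Sofia ∩ Brynn ∩ Ravi ∩ Kira: 14:30–14:55.
Windows ≥ 30 min: (none).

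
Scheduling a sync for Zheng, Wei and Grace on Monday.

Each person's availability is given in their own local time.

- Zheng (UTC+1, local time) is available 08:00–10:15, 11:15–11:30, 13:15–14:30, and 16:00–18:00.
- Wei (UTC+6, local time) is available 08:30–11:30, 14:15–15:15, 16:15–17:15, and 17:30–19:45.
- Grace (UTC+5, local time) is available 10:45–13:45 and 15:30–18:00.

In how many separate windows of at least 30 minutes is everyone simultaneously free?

Zheng → UTC: 07:00–09:15, 10:15–10:30, 12:15–13:30, 15:00–17:00.
Wei → UTC: 02:30–05:30, 08:15–09:15, 10:15–11:15, 11:30–13:45.
Grace → UTC: 05:45–08:45, 10:30–13:00.
Zheng ∩ Wei: 08:15–09:15, 10:15–10:30, 12:15–13:30.
Zheng ∩ Wei ∩ Grace: 08:15–08:45, 12:15–13:00.
Windows ≥ 30 min: 08:15–08:45, 12:15–13:00.
That's 2 windows.

2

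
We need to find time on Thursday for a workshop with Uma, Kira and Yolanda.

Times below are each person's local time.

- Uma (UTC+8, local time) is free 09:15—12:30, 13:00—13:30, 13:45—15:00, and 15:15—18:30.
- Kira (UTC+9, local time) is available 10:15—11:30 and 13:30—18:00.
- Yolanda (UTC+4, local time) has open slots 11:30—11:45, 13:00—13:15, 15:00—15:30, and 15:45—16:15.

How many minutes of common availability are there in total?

15 minutes

Uma → UTC: 01:15–04:30, 05:00–05:30, 05:45–07:00, 07:15–10:30.
Kira → UTC: 01:15–02:30, 04:30–09:00.
Yolanda → UTC: 07:30–07:45, 09:00–09:15, 11:00–11:30, 11:45–12:15.
Uma ∩ Kira: 01:15–02:30, 05:00–05:30, 05:45–07:00, 07:15–09:00.
Uma ∩ Kira ∩ Yolanda: 07:30–07:45.
Total common minutes: 15.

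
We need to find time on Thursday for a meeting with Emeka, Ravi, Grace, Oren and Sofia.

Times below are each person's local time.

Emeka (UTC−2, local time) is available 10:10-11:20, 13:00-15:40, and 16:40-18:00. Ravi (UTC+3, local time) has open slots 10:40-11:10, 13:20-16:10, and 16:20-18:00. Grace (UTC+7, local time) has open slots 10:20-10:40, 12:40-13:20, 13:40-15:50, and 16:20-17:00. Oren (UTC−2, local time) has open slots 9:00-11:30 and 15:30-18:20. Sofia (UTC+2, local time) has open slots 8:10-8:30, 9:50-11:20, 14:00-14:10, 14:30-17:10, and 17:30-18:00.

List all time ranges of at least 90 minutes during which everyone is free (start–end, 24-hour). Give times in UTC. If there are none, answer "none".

Emeka → UTC: 12:10–13:20, 15:00–17:40, 18:40–20:00.
Ravi → UTC: 07:40–08:10, 10:20–13:10, 13:20–15:00.
Grace → UTC: 03:20–03:40, 05:40–06:20, 06:40–08:50, 09:20–10:00.
Oren → UTC: 11:00–13:30, 17:30–20:20.
Sofia → UTC: 06:10–06:30, 07:50–09:20, 12:00–12:10, 12:30–15:10, 15:30–16:00.
Emeka ∩ Ravi: 12:10–13:10.
Emeka ∩ Ravi ∩ Grace: (none).
Emeka ∩ Ravi ∩ Grace ∩ Oren: (none).
Emeka ∩ Ravi ∩ Grace ∩ Oren ∩ Sofia: (none).
Windows ≥ 90 min: (none).

none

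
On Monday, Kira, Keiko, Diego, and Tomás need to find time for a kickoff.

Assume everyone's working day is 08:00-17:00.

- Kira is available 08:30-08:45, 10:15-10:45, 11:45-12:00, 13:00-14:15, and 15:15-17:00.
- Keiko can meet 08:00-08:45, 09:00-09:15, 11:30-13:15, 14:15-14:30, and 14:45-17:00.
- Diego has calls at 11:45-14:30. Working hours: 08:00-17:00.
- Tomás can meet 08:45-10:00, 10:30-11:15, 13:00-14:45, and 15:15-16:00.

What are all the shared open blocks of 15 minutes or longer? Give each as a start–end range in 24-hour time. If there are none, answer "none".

Diego free within 08:00–17:00: 08:00–11:45, 14:30–17:00.
Kira ∩ Keiko: 08:30–08:45, 11:45–12:00, 13:00–13:15, 15:15–17:00.
Kira ∩ Keiko ∩ Diego: 08:30–08:45, 15:15–17:00.
Kira ∩ Keiko ∩ Diego ∩ Tomás: 15:15–16:00.
Windows ≥ 15 min: 15:15–16:00.

15:15–16:00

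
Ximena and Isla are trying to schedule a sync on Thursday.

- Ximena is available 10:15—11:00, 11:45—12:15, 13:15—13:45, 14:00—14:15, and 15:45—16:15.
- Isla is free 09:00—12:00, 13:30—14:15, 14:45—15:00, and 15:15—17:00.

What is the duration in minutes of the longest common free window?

Ximena ∩ Isla: 10:15–11:00, 11:45–12:00, 13:30–13:45, 14:00–14:15, 15:45–16:15.
Common window lengths: 45, 15, 15, 15, 30 min; longest is 45.

45 minutes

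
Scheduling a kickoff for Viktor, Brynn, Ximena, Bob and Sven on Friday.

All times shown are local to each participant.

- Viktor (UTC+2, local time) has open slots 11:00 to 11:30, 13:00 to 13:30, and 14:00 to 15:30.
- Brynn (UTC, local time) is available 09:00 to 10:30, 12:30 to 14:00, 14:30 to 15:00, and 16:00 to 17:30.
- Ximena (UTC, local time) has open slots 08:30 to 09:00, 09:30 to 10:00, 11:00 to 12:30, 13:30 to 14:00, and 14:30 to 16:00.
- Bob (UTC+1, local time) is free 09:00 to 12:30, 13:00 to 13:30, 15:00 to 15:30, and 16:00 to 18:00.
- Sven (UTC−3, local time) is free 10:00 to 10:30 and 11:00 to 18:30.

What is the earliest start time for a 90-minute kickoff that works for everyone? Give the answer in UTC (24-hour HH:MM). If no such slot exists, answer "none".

none

Viktor → UTC: 09:00–09:30, 11:00–11:30, 12:00–13:30.
Brynn → UTC: 09:00–10:30, 12:30–14:00, 14:30–15:00, 16:00–17:30.
Ximena → UTC: 08:30–09:00, 09:30–10:00, 11:00–12:30, 13:30–14:00, 14:30–16:00.
Bob → UTC: 08:00–11:30, 12:00–12:30, 14:00–14:30, 15:00–17:00.
Sven → UTC: 13:00–13:30, 14:00–21:30.
Viktor ∩ Brynn: 09:00–09:30, 12:30–13:30.
Viktor ∩ Brynn ∩ Ximena: (none).
Viktor ∩ Brynn ∩ Ximena ∩ Bob: (none).
Viktor ∩ Brynn ∩ Ximena ∩ Bob ∩ Sven: (none).
Windows ≥ 90 min: (none).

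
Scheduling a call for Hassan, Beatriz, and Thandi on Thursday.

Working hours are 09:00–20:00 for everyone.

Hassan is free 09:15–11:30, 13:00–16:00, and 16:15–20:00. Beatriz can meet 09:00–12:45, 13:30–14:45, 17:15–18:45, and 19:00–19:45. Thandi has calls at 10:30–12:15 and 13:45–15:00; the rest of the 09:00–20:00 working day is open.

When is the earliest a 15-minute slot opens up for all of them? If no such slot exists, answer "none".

09:15

Thandi free within 09:00–20:00: 09:00–10:30, 12:15–13:45, 15:00–20:00.
Hassan ∩ Beatriz: 09:15–11:30, 13:30–14:45, 17:15–18:45, 19:00–19:45.
Hassan ∩ Beatriz ∩ Thandi: 09:15–10:30, 13:30–13:45, 17:15–18:45, 19:00–19:45.
Windows ≥ 15 min: 09:15–10:30, 13:30–13:45, 17:15–18:45, 19:00–19:45.
Earliest such window starts at 09:15.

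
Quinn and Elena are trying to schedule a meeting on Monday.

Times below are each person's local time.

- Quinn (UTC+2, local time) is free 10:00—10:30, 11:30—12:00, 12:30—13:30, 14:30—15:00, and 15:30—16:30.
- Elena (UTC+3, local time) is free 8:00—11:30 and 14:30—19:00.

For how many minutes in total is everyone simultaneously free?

Quinn → UTC: 08:00–08:30, 09:30–10:00, 10:30–11:30, 12:30–13:00, 13:30–14:30.
Elena → UTC: 05:00–08:30, 11:30–16:00.
Quinn ∩ Elena: 08:00–08:30, 12:30–13:00, 13:30–14:30.
Total common minutes: 30 + 30 + 60 = 120.

120 minutes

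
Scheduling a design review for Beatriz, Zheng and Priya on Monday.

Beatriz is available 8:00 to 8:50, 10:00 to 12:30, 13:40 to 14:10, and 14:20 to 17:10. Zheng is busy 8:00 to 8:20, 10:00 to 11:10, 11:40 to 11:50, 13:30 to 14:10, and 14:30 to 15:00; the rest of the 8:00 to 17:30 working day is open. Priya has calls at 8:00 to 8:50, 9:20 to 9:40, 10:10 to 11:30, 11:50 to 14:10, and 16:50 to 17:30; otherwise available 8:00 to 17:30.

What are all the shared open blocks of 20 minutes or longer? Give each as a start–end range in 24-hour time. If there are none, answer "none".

15:00–16:50

Zheng free within 08:00–17:30: 08:20–10:00, 11:10–11:40, 11:50–13:30, 14:10–14:30, 15:00–17:30.
Priya free within 08:00–17:30: 08:50–09:20, 09:40–10:10, 11:30–11:50, 14:10–16:50.
Beatriz ∩ Zheng: 08:20–08:50, 11:10–11:40, 11:50–12:30, 14:20–14:30, 15:00–17:10.
Beatriz ∩ Zheng ∩ Priya: 11:30–11:40, 14:20–14:30, 15:00–16:50.
Windows ≥ 20 min: 15:00–16:50.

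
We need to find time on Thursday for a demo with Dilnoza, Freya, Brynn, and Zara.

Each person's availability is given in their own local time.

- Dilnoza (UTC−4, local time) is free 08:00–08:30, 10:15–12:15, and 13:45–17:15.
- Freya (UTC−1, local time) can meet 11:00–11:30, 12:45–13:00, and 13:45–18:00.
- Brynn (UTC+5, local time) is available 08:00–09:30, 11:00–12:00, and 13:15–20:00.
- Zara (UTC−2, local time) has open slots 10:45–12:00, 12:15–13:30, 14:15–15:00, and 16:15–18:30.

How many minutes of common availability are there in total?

15 minutes

Dilnoza → UTC: 12:00–12:30, 14:15–16:15, 17:45–21:15.
Freya → UTC: 12:00–12:30, 13:45–14:00, 14:45–19:00.
Brynn → UTC: 03:00–04:30, 06:00–07:00, 08:15–15:00.
Zara → UTC: 12:45–14:00, 14:15–15:30, 16:15–17:00, 18:15–20:30.
Dilnoza ∩ Freya: 12:00–12:30, 14:45–16:15, 17:45–19:00.
Dilnoza ∩ Freya ∩ Brynn: 12:00–12:30, 14:45–15:00.
Dilnoza ∩ Freya ∩ Brynn ∩ Zara: 14:45–15:00.
Total common minutes: 15.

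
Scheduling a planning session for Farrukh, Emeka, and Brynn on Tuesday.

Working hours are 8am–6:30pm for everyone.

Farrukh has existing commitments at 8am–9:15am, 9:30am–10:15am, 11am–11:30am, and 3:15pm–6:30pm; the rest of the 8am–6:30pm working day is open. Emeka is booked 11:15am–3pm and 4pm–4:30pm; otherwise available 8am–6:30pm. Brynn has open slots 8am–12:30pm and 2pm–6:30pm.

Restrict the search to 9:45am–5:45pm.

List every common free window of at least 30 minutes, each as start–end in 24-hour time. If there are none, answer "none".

10:15–11:00

Farrukh free within 08:00–18:30: 09:15–09:30, 10:15–11:00, 11:30–15:15.
Emeka free within 08:00–18:30: 08:00–11:15, 15:00–16:00, 16:30–18:30.
Farrukh ∩ Emeka: 09:15–09:30, 10:15–11:00, 15:00–15:15.
Farrukh ∩ Emeka ∩ Brynn: 09:15–09:30, 10:15–11:00, 15:00–15:15.
Restricted to 09:45–17:45: 10:15–11:00, 15:00–15:15.
Windows ≥ 30 min: 10:15–11:00.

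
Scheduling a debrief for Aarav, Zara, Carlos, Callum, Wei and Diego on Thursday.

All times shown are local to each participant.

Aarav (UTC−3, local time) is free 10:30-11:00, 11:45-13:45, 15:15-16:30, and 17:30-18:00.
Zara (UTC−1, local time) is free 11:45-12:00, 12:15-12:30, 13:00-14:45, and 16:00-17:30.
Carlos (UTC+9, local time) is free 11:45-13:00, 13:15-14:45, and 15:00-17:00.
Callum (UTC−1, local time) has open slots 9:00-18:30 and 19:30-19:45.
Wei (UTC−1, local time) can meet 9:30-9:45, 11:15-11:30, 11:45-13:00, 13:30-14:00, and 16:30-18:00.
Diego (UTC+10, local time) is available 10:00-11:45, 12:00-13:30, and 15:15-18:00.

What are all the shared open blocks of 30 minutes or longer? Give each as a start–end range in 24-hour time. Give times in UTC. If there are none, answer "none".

none

Aarav → UTC: 13:30–14:00, 14:45–16:45, 18:15–19:30, 20:30–21:00.
Zara → UTC: 12:45–13:00, 13:15–13:30, 14:00–15:45, 17:00–18:30.
Carlos → UTC: 02:45–04:00, 04:15–05:45, 06:00–08:00.
Callum → UTC: 10:00–19:30, 20:30–20:45.
Wei → UTC: 10:30–10:45, 12:15–12:30, 12:45–14:00, 14:30–15:00, 17:30–19:00.
Diego → UTC: 00:00–01:45, 02:00–03:30, 05:15–08:00.
Aarav ∩ Zara: 14:45–15:45, 18:15–18:30.
Aarav ∩ Zara ∩ Carlos: (none).
Aarav ∩ Zara ∩ Carlos ∩ Callum: (none).
Aarav ∩ Zara ∩ Carlos ∩ Callum ∩ Wei: (none).
Aarav ∩ Zara ∩ Carlos ∩ Callum ∩ Wei ∩ Diego: (none).
Windows ≥ 30 min: (none).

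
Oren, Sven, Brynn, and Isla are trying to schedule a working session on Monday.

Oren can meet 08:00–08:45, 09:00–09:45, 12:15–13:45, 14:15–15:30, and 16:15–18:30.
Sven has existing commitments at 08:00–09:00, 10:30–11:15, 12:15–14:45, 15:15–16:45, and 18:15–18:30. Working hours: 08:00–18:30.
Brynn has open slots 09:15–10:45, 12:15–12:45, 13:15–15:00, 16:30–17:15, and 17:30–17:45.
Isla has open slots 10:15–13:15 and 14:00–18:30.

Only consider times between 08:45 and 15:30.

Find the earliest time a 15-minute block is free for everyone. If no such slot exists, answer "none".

14:45

Sven free within 08:00–18:30: 09:00–10:30, 11:15–12:15, 14:45–15:15, 16:45–18:15.
Oren ∩ Sven: 09:00–09:45, 14:45–15:15, 16:45–18:15.
Oren ∩ Sven ∩ Brynn: 09:15–09:45, 14:45–15:00, 16:45–17:15, 17:30–17:45.
Oren ∩ Sven ∩ Brynn ∩ Isla: 14:45–15:00, 16:45–17:15, 17:30–17:45.
Restricted to 08:45–15:30: 14:45–15:00.
Windows ≥ 15 min: 14:45–15:00.
Earliest such window starts at 14:45.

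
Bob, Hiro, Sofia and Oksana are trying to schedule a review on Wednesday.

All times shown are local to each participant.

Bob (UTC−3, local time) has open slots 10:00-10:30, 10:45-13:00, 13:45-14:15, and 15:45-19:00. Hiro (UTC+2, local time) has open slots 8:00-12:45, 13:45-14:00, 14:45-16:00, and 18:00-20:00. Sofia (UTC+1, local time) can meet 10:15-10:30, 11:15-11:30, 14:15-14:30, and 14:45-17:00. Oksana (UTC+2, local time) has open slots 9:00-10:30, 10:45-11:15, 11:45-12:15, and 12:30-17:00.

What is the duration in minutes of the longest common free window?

Bob → UTC: 13:00–13:30, 13:45–16:00, 16:45–17:15, 18:45–22:00.
Hiro → UTC: 06:00–10:45, 11:45–12:00, 12:45–14:00, 16:00–18:00.
Sofia → UTC: 09:15–09:30, 10:15–10:30, 13:15–13:30, 13:45–16:00.
Oksana → UTC: 07:00–08:30, 08:45–09:15, 09:45–10:15, 10:30–15:00.
Bob ∩ Hiro: 13:00–13:30, 13:45–14:00, 16:45–17:15.
Bob ∩ Hiro ∩ Sofia: 13:15–13:30, 13:45–14:00.
Bob ∩ Hiro ∩ Sofia ∩ Oksana: 13:15–13:30, 13:45–14:00.
Common window lengths: 15, 15 min; longest is 15.

15 minutes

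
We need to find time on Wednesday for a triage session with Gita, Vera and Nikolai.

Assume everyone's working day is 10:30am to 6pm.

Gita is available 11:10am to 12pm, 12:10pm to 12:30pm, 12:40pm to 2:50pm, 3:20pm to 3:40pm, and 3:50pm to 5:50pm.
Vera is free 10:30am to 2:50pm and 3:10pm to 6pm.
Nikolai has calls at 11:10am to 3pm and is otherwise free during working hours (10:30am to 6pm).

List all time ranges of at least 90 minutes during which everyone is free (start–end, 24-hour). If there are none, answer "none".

Nikolai free within 10:30–18:00: 10:30–11:10, 15:00–18:00.
Gita ∩ Vera: 11:10–12:00, 12:10–12:30, 12:40–14:50, 15:20–15:40, 15:50–17:50.
Gita ∩ Vera ∩ Nikolai: 15:20–15:40, 15:50–17:50.
Windows ≥ 90 min: 15:50–17:50.

15:50–17:50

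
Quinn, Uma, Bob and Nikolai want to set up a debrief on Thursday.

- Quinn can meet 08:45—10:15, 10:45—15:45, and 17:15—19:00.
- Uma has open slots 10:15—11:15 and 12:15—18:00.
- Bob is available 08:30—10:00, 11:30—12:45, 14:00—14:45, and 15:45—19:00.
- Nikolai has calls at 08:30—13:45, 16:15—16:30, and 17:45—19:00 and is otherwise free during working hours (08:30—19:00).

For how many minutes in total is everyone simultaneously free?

75 minutes

Nikolai free within 08:30–19:00: 13:45–16:15, 16:30–17:45.
Quinn ∩ Uma: 10:45–11:15, 12:15–15:45, 17:15–18:00.
Quinn ∩ Uma ∩ Bob: 12:15–12:45, 14:00–14:45, 17:15–18:00.
Quinn ∩ Uma ∩ Bob ∩ Nikolai: 14:00–14:45, 17:15–17:45.
Total common minutes: 45 + 30 = 75.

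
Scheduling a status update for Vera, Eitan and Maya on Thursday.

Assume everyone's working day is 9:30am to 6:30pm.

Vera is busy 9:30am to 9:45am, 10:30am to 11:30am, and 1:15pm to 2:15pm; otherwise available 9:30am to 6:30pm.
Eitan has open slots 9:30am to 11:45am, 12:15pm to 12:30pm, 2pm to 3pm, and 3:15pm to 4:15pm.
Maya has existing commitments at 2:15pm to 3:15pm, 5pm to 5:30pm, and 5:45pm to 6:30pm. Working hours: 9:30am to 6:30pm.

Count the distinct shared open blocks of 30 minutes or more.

2

Vera free within 09:30–18:30: 09:45–10:30, 11:30–13:15, 14:15–18:30.
Maya free within 09:30–18:30: 09:30–14:15, 15:15–17:00, 17:30–17:45.
Vera ∩ Eitan: 09:45–10:30, 11:30–11:45, 12:15–12:30, 14:15–15:00, 15:15–16:15.
Vera ∩ Eitan ∩ Maya: 09:45–10:30, 11:30–11:45, 12:15–12:30, 15:15–16:15.
Windows ≥ 30 min: 09:45–10:30, 15:15–16:15.
That's 2 windows.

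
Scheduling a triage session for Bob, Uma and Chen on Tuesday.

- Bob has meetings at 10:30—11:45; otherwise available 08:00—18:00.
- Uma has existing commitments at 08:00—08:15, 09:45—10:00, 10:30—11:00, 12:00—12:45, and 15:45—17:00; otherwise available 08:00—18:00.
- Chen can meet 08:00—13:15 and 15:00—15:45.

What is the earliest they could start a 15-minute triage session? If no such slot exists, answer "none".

Bob free within 08:00–18:00: 08:00–10:30, 11:45–18:00.
Uma free within 08:00–18:00: 08:15–09:45, 10:00–10:30, 11:00–12:00, 12:45–15:45, 17:00–18:00.
Bob ∩ Uma: 08:15–09:45, 10:00–10:30, 11:45–12:00, 12:45–15:45, 17:00–18:00.
Bob ∩ Uma ∩ Chen: 08:15–09:45, 10:00–10:30, 11:45–12:00, 12:45–13:15, 15:00–15:45.
Windows ≥ 15 min: 08:15–09:45, 10:00–10:30, 11:45–12:00, 12:45–13:15, 15:00–15:45.
Earliest such window starts at 08:15.

08:15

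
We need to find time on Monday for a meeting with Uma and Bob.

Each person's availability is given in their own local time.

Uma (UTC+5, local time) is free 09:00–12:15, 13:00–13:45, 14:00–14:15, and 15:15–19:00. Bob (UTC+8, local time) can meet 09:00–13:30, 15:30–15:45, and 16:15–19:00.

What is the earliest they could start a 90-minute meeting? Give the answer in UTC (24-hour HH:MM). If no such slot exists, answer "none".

04:00

Uma → UTC: 04:00–07:15, 08:00–08:45, 09:00–09:15, 10:15–14:00.
Bob → UTC: 01:00–05:30, 07:30–07:45, 08:15–11:00.
Uma ∩ Bob: 04:00–05:30, 08:15–08:45, 09:00–09:15, 10:15–11:00.
Windows ≥ 90 min: 04:00–05:30.
Earliest such window starts at 04:00.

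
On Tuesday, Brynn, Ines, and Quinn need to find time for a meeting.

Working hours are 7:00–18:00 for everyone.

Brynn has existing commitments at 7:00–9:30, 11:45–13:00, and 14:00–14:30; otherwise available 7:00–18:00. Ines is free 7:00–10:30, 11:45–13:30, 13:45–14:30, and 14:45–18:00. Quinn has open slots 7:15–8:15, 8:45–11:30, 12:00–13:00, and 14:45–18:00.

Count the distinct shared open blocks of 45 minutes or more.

2

Brynn free within 07:00–18:00: 09:30–11:45, 13:00–14:00, 14:30–18:00.
Brynn ∩ Ines: 09:30–10:30, 13:00–13:30, 13:45–14:00, 14:45–18:00.
Brynn ∩ Ines ∩ Quinn: 09:30–10:30, 14:45–18:00.
Windows ≥ 45 min: 09:30–10:30, 14:45–18:00.
That's 2 windows.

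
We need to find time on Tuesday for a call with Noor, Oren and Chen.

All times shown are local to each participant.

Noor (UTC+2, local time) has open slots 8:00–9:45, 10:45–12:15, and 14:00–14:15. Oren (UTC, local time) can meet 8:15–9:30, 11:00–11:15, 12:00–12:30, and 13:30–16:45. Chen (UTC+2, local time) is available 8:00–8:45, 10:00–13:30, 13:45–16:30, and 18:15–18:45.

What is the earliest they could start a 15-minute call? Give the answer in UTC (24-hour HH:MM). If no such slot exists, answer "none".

08:45

Noor → UTC: 06:00–07:45, 08:45–10:15, 12:00–12:15.
Oren → UTC: 08:15–09:30, 11:00–11:15, 12:00–12:30, 13:30–16:45.
Chen → UTC: 06:00–06:45, 08:00–11:30, 11:45–14:30, 16:15–16:45.
Noor ∩ Oren: 08:45–09:30, 12:00–12:15.
Noor ∩ Oren ∩ Chen: 08:45–09:30, 12:00–12:15.
Windows ≥ 15 min: 08:45–09:30, 12:00–12:15.
Earliest such window starts at 08:45.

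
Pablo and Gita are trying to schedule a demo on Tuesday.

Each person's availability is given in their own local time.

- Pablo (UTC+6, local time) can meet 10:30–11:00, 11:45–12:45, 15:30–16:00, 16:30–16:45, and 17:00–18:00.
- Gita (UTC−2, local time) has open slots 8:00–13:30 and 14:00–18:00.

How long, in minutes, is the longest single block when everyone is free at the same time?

Pablo → UTC: 04:30–05:00, 05:45–06:45, 09:30–10:00, 10:30–10:45, 11:00–12:00.
Gita → UTC: 10:00–15:30, 16:00–20:00.
Pablo ∩ Gita: 10:30–10:45, 11:00–12:00.
Common window lengths: 15, 60 min; longest is 60.

60 minutes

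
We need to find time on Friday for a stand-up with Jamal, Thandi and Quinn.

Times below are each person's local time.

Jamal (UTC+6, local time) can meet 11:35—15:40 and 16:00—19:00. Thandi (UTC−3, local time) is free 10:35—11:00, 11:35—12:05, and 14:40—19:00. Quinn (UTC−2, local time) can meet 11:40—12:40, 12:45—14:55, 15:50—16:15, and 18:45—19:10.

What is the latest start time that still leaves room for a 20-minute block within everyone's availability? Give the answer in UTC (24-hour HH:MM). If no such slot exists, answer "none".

none

Jamal → UTC: 05:35–09:40, 10:00–13:00.
Thandi → UTC: 13:35–14:00, 14:35–15:05, 17:40–22:00.
Quinn → UTC: 13:40–14:40, 14:45–16:55, 17:50–18:15, 20:45–21:10.
Jamal ∩ Thandi: (none).
Jamal ∩ Thandi ∩ Quinn: (none).
Windows ≥ 20 min: (none).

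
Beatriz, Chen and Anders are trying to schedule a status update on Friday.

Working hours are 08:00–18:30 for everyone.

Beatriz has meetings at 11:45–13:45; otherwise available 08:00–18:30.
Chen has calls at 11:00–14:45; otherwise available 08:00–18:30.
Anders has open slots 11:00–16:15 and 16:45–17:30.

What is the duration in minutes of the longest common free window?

90 minutes

Beatriz free within 08:00–18:30: 08:00–11:45, 13:45–18:30.
Chen free within 08:00–18:30: 08:00–11:00, 14:45–18:30.
Beatriz ∩ Chen: 08:00–11:00, 14:45–18:30.
Beatriz ∩ Chen ∩ Anders: 14:45–16:15, 16:45–17:30.
Common window lengths: 90, 45 min; longest is 90.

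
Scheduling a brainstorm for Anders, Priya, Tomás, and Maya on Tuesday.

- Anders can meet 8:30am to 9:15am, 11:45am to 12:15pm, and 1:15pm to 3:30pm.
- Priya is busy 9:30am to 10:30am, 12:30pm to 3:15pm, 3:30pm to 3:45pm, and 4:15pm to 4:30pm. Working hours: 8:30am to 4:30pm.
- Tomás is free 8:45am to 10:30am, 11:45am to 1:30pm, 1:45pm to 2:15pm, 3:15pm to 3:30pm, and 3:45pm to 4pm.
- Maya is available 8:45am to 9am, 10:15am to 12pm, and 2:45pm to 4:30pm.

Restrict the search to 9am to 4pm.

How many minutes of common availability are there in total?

Priya free within 08:30–16:30: 08:30–09:30, 10:30–12:30, 15:15–15:30, 15:45–16:15.
Anders ∩ Priya: 08:30–09:15, 11:45–12:15, 15:15–15:30.
Anders ∩ Priya ∩ Tomás: 08:45–09:15, 11:45–12:15, 15:15–15:30.
Anders ∩ Priya ∩ Tomás ∩ Maya: 08:45–09:00, 11:45–12:00, 15:15–15:30.
Restricted to 09:00–16:00: 11:45–12:00, 15:15–15:30.
Total common minutes: 15 + 15 = 30.

30 minutes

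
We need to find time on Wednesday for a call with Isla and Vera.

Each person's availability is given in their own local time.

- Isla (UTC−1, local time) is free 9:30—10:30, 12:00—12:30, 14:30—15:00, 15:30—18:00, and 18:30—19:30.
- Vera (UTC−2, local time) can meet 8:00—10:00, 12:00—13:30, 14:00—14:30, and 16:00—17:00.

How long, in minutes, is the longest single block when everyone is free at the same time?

Isla → UTC: 10:30–11:30, 13:00–13:30, 15:30–16:00, 16:30–19:00, 19:30–20:30.
Vera → UTC: 10:00–12:00, 14:00–15:30, 16:00–16:30, 18:00–19:00.
Isla ∩ Vera: 10:30–11:30, 18:00–19:00.
Common window lengths: 60, 60 min; longest is 60.

60 minutes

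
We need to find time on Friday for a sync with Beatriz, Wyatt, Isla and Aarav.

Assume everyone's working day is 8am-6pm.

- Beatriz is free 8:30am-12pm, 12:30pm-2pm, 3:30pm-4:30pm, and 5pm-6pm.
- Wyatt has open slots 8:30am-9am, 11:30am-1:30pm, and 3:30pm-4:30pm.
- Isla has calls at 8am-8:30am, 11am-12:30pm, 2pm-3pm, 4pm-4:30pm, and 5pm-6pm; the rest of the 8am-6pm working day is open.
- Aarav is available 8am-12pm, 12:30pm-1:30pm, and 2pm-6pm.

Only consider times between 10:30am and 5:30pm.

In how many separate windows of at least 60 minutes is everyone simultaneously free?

1

Isla free within 08:00–18:00: 08:30–11:00, 12:30–14:00, 15:00–16:00, 16:30–17:00.
Beatriz ∩ Wyatt: 08:30–09:00, 11:30–12:00, 12:30–13:30, 15:30–16:30.
Beatriz ∩ Wyatt ∩ Isla: 08:30–09:00, 12:30–13:30, 15:30–16:00.
Beatriz ∩ Wyatt ∩ Isla ∩ Aarav: 08:30–09:00, 12:30–13:30, 15:30–16:00.
Restricted to 10:30–17:30: 12:30–13:30, 15:30–16:00.
Windows ≥ 60 min: 12:30–13:30.
That's 1 window.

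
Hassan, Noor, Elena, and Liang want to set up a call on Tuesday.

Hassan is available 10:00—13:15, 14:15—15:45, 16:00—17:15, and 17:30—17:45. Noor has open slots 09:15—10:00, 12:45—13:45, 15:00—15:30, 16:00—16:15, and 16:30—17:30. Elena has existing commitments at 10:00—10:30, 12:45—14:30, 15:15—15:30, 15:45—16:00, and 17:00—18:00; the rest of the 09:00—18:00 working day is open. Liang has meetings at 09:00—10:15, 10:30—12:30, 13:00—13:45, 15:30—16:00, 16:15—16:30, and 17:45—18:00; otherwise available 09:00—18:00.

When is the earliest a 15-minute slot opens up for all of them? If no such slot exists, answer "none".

15:00

Elena free within 09:00–18:00: 09:00–10:00, 10:30–12:45, 14:30–15:15, 15:30–15:45, 16:00–17:00.
Liang free within 09:00–18:00: 10:15–10:30, 12:30–13:00, 13:45–15:30, 16:00–16:15, 16:30–17:45.
Hassan ∩ Noor: 12:45–13:15, 15:00–15:30, 16:00–16:15, 16:30–17:15.
Hassan ∩ Noor ∩ Elena: 15:00–15:15, 16:00–16:15, 16:30–17:00.
Hassan ∩ Noor ∩ Elena ∩ Liang: 15:00–15:15, 16:00–16:15, 16:30–17:00.
Windows ≥ 15 min: 15:00–15:15, 16:00–16:15, 16:30–17:00.
Earliest such window starts at 15:00.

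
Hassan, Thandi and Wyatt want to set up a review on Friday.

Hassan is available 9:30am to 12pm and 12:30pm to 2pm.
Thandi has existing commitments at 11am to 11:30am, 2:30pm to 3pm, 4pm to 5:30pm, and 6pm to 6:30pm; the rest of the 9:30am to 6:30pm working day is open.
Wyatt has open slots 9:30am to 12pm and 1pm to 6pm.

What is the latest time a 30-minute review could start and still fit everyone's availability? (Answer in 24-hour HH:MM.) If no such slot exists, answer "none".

Thandi free within 09:30–18:30: 09:30–11:00, 11:30–14:30, 15:00–16:00, 17:30–18:00.
Hassan ∩ Thandi: 09:30–11:00, 11:30–12:00, 12:30–14:00.
Hassan ∩ Thandi ∩ Wyatt: 09:30–11:00, 11:30–12:00, 13:00–14:00.
Windows ≥ 30 min: 09:30–11:00, 11:30–12:00, 13:00–14:00.
Latest start in the last window 13:00–14:00 is 14:00 − 30 min = 13:30.

13:30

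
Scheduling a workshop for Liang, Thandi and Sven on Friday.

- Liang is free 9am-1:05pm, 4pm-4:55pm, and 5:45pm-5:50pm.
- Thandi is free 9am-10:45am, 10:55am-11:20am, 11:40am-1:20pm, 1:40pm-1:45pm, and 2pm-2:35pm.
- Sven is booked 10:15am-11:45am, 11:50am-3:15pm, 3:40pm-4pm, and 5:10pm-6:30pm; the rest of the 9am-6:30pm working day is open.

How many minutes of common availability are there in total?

80 minutes

Sven free within 09:00–18:30: 09:00–10:15, 11:45–11:50, 15:15–15:40, 16:00–17:10.
Liang ∩ Thandi: 09:00–10:45, 10:55–11:20, 11:40–13:05.
Liang ∩ Thandi ∩ Sven: 09:00–10:15, 11:45–11:50.
Total common minutes: 75 + 5 = 80.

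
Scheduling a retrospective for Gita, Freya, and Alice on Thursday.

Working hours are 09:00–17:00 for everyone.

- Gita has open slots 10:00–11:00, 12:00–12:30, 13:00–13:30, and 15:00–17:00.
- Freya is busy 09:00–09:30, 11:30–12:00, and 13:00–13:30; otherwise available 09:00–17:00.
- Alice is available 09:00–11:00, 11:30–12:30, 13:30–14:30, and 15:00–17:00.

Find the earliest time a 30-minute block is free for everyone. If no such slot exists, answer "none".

10:00

Freya free within 09:00–17:00: 09:30–11:30, 12:00–13:00, 13:30–17:00.
Gita ∩ Freya: 10:00–11:00, 12:00–12:30, 15:00–17:00.
Gita ∩ Freya ∩ Alice: 10:00–11:00, 12:00–12:30, 15:00–17:00.
Windows ≥ 30 min: 10:00–11:00, 12:00–12:30, 15:00–17:00.
Earliest such window starts at 10:00.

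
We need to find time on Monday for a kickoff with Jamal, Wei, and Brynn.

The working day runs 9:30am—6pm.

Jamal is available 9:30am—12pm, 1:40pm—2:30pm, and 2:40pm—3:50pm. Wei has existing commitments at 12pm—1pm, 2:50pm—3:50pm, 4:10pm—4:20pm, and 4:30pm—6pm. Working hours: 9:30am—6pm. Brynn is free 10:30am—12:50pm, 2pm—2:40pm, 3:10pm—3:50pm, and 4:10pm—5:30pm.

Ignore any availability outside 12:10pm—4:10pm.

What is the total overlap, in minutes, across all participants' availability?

30 minutes

Wei free within 09:30–18:00: 09:30–12:00, 13:00–14:50, 15:50–16:10, 16:20–16:30.
Jamal ∩ Wei: 09:30–12:00, 13:40–14:30, 14:40–14:50.
Jamal ∩ Wei ∩ Brynn: 10:30–12:00, 14:00–14:30.
Restricted to 12:10–16:10: 14:00–14:30.
Total common minutes: 30.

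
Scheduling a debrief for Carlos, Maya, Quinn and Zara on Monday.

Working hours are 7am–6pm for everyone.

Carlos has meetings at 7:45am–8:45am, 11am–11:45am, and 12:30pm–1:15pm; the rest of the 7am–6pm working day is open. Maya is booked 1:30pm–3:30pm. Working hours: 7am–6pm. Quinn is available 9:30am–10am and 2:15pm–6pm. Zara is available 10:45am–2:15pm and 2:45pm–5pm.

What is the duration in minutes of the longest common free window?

90 minutes

Carlos free within 07:00–18:00: 07:00–07:45, 08:45–11:00, 11:45–12:30, 13:15–18:00.
Maya free within 07:00–18:00: 07:00–13:30, 15:30–18:00.
Carlos ∩ Maya: 07:00–07:45, 08:45–11:00, 11:45–12:30, 13:15–13:30, 15:30–18:00.
Carlos ∩ Maya ∩ Quinn: 09:30–10:00, 15:30–18:00.
Carlos ∩ Maya ∩ Quinn ∩ Zara: 15:30–17:00.
Single common window of 90 minutes.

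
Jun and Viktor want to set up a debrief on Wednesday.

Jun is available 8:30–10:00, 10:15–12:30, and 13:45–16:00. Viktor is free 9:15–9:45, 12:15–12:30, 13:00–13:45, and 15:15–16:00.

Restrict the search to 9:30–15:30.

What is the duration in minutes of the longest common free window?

15 minutes

Jun ∩ Viktor: 09:15–09:45, 12:15–12:30, 15:15–16:00.
Restricted to 09:30–15:30: 09:30–09:45, 12:15–12:30, 15:15–15:30.
Common window lengths: 15, 15, 15 min; longest is 15.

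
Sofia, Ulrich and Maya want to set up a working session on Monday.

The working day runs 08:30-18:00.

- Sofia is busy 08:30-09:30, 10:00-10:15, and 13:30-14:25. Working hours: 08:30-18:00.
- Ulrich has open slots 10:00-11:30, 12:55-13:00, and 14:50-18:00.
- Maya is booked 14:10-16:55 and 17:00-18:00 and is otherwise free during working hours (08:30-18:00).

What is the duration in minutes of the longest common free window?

Sofia free within 08:30–18:00: 09:30–10:00, 10:15–13:30, 14:25–18:00.
Maya free within 08:30–18:00: 08:30–14:10, 16:55–17:00.
Sofia ∩ Ulrich: 10:15–11:30, 12:55–13:00, 14:50–18:00.
Sofia ∩ Ulrich ∩ Maya: 10:15–11:30, 12:55–13:00, 16:55–17:00.
Common window lengths: 75, 5, 5 min; longest is 75.

75 minutes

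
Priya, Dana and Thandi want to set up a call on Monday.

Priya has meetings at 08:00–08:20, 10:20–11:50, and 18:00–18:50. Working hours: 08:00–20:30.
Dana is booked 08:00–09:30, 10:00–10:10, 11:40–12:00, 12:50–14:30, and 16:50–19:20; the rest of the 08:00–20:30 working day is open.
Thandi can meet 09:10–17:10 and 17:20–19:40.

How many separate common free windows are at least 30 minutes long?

Priya free within 08:00–20:30: 08:20–10:20, 11:50–18:00, 18:50–20:30.
Dana free within 08:00–20:30: 09:30–10:00, 10:10–11:40, 12:00–12:50, 14:30–16:50, 19:20–20:30.
Priya ∩ Dana: 09:30–10:00, 10:10–10:20, 12:00–12:50, 14:30–16:50, 19:20–20:30.
Priya ∩ Dana ∩ Thandi: 09:30–10:00, 10:10–10:20, 12:00–12:50, 14:30–16:50, 19:20–19:40.
Windows ≥ 30 min: 09:30–10:00, 12:00–12:50, 14:30–16:50.
That's 3 windows.

3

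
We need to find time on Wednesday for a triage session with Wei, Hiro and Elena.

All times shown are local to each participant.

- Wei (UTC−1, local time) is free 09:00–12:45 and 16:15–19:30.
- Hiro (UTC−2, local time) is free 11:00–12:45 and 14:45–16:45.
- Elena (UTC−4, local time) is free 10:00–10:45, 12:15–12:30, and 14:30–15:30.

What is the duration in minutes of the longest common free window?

Wei → UTC: 10:00–13:45, 17:15–20:30.
Hiro → UTC: 13:00–14:45, 16:45–18:45.
Elena → UTC: 14:00–14:45, 16:15–16:30, 18:30–19:30.
Wei ∩ Hiro: 13:00–13:45, 17:15–18:45.
Wei ∩ Hiro ∩ Elena: 18:30–18:45.
Single common window of 15 minutes.

15 minutes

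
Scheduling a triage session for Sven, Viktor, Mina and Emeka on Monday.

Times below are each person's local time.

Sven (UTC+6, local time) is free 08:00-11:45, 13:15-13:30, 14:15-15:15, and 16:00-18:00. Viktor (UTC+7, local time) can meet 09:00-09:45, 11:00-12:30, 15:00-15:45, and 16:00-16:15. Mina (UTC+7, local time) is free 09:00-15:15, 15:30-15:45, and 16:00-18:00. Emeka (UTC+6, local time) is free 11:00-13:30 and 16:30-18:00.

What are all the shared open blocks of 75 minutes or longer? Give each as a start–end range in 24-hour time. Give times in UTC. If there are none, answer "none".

none

Sven → UTC: 02:00–05:45, 07:15–07:30, 08:15–09:15, 10:00–12:00.
Viktor → UTC: 02:00–02:45, 04:00–05:30, 08:00–08:45, 09:00–09:15.
Mina → UTC: 02:00–08:15, 08:30–08:45, 09:00–11:00.
Emeka → UTC: 05:00–07:30, 10:30–12:00.
Sven ∩ Viktor: 02:00–02:45, 04:00–05:30, 08:15–08:45, 09:00–09:15.
Sven ∩ Viktor ∩ Mina: 02:00–02:45, 04:00–05:30, 08:30–08:45, 09:00–09:15.
Sven ∩ Viktor ∩ Mina ∩ Emeka: 05:00–05:30.
Windows ≥ 75 min: (none).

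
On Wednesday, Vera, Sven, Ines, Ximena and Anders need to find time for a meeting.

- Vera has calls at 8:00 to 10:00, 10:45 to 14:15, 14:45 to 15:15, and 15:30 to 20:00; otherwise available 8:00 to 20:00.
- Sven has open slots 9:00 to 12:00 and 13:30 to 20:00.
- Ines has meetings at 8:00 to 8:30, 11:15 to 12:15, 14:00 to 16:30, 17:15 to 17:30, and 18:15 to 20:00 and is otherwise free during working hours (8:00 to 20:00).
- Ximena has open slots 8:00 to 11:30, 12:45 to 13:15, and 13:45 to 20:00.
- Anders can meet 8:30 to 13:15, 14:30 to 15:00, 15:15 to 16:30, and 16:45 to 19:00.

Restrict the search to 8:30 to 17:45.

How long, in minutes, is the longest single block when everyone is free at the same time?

45 minutes

Vera free within 08:00–20:00: 10:00–10:45, 14:15–14:45, 15:15–15:30.
Ines free within 08:00–20:00: 08:30–11:15, 12:15–14:00, 16:30–17:15, 17:30–18:15.
Vera ∩ Sven: 10:00–10:45, 14:15–14:45, 15:15–15:30.
Vera ∩ Sven ∩ Ines: 10:00–10:45.
Vera ∩ Sven ∩ Ines ∩ Ximena: 10:00–10:45.
Vera ∩ Sven ∩ Ines ∩ Ximena ∩ Anders: 10:00–10:45.
Restricted to 08:30–17:45: 10:00–10:45.
Single common window of 45 minutes.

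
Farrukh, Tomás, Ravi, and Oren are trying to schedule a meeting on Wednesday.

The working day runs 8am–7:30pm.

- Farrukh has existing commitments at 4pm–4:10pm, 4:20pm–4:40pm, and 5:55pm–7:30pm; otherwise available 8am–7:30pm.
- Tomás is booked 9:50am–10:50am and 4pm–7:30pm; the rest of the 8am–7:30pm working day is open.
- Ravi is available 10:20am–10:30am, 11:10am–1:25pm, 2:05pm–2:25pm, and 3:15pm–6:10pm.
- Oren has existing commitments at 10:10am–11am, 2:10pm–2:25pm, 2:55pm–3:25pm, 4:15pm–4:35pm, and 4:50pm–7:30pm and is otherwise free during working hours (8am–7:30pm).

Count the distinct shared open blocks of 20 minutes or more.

2

Farrukh free within 08:00–19:30: 08:00–16:00, 16:10–16:20, 16:40–17:55.
Tomás free within 08:00–19:30: 08:00–09:50, 10:50–16:00.
Oren free within 08:00–19:30: 08:00–10:10, 11:00–14:10, 14:25–14:55, 15:25–16:15, 16:35–16:50.
Farrukh ∩ Tomás: 08:00–09:50, 10:50–16:00.
Farrukh ∩ Tomás ∩ Ravi: 11:10–13:25, 14:05–14:25, 15:15–16:00.
Farrukh ∩ Tomás ∩ Ravi ∩ Oren: 11:10–13:25, 14:05–14:10, 15:25–16:00.
Windows ≥ 20 min: 11:10–13:25, 15:25–16:00.
That's 2 windows.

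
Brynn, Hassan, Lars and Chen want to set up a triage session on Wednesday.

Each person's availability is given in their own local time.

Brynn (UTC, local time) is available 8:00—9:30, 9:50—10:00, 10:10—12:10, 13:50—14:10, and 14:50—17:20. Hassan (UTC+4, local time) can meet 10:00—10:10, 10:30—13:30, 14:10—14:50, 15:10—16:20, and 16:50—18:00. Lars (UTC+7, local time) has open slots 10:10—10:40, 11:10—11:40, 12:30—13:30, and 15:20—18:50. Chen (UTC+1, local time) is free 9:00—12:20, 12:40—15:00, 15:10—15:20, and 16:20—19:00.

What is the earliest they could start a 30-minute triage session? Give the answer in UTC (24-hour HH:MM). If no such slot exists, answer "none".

Brynn → UTC: 08:00–09:30, 09:50–10:00, 10:10–12:10, 13:50–14:10, 14:50–17:20.
Hassan → UTC: 06:00–06:10, 06:30–09:30, 10:10–10:50, 11:10–12:20, 12:50–14:00.
Lars → UTC: 03:10–03:40, 04:10–04:40, 05:30–06:30, 08:20–11:50.
Chen → UTC: 08:00–11:20, 11:40–14:00, 14:10–14:20, 15:20–18:00.
Brynn ∩ Hassan: 08:00–09:30, 10:10–10:50, 11:10–12:10, 13:50–14:00.
Brynn ∩ Hassan ∩ Lars: 08:20–09:30, 10:10–10:50, 11:10–11:50.
Brynn ∩ Hassan ∩ Lars ∩ Chen: 08:20–09:30, 10:10–10:50, 11:10–11:20, 11:40–11:50.
Windows ≥ 30 min: 08:20–09:30, 10:10–10:50.
Earliest such window starts at 08:20.

08:20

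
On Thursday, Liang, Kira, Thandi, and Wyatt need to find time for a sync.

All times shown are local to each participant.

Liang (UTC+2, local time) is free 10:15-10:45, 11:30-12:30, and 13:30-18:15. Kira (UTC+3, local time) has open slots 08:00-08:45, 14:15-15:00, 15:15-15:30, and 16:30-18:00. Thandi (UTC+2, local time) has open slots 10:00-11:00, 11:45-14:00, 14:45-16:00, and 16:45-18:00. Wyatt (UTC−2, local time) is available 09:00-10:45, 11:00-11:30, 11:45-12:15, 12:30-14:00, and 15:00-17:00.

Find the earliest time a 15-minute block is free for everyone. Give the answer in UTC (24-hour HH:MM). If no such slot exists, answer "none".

Liang → UTC: 08:15–08:45, 09:30–10:30, 11:30–16:15.
Kira → UTC: 05:00–05:45, 11:15–12:00, 12:15–12:30, 13:30–15:00.
Thandi → UTC: 08:00–09:00, 09:45–12:00, 12:45–14:00, 14:45–16:00.
Wyatt → UTC: 11:00–12:45, 13:00–13:30, 13:45–14:15, 14:30–16:00, 17:00–19:00.
Liang ∩ Kira: 11:30–12:00, 12:15–12:30, 13:30–15:00.
Liang ∩ Kira ∩ Thandi: 11:30–12:00, 13:30–14:00, 14:45–15:00.
Liang ∩ Kira ∩ Thandi ∩ Wyatt: 11:30–12:00, 13:45–14:00, 14:45–15:00.
Windows ≥ 15 min: 11:30–12:00, 13:45–14:00, 14:45–15:00.
Earliest such window starts at 11:30.

11:30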